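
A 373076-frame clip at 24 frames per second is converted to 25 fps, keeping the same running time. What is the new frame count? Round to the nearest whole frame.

Frames at target rate = 373076 × (25) / (24) = 2331725/6 ≈ 388620.833.
Nearest whole frame: 388621.

388621 frames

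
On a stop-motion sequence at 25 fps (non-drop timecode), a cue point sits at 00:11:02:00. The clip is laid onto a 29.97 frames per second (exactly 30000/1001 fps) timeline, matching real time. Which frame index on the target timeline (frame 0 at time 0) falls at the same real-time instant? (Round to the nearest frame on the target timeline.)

frame 19840

Source frame index: (0×3600 + 11×60 + 2) × 25 + 0 = 16550.
Real time: 16550 / (25) = 662 s.
Target frame: (662) × (30000/1001) = 19860000/1001 ≈ 19840.160 → 19840.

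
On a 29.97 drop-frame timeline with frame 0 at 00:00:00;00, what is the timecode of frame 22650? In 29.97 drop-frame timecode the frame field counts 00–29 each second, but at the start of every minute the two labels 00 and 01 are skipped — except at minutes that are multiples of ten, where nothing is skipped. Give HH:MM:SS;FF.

00:12:35;22

Each 10-minute DF block holds 10 × 60 × 30 − 9 × 2 = 17982 frames. 22650 ÷ 17982 → 1 full block, remainder 4668.
Within the partial block the first minute is 1800 frames and each further minute 1798, so 2 further minute boundaries passed. Total skipped labels = 18 × 1 + 2 × 2 = 22.
Non-drop label index = 22650 + 22 = 22672; at 30 labels/s that is 00:12:35:22, i.e. DF 00:12:35;22.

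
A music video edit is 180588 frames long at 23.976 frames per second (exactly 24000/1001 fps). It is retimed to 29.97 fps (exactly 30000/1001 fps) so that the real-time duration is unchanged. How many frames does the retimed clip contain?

Target frames = source frames × (target rate / source rate) = 180588 × (30000/1001)/(24000/1001) = 180588 × 5/4 = 225735.

225735 frames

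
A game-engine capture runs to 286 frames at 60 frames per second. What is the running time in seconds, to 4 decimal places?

4.7667 seconds

Running time = 286 × 1/60 = 143/30 s ≈ 4.7667 s.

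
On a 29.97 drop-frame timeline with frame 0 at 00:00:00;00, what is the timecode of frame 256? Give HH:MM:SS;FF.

00:00:08;16

Ten DF minutes hold 17982 frames, so frame 256 lies in block 0 (frames 0–17981) with 256 frames into that block.
The block's first minute is 1800 frames and the rest 1798 each; 256 frames reaches minute 0, so 0 × 18 + 0 × 2 = 0 labels have been skipped so far.
Adding those back, label number 256 + 0 = 256 at 30 labels/s is 8 s + 16 f = 0 h 0 min 8 s frame 16, i.e. 00:00:08;16.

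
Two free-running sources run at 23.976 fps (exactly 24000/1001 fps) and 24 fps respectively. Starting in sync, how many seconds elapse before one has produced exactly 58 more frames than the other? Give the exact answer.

29029/12 seconds

The gap grows by |24 − 24000/1001| = 24/1001 frames per second.
Time for a 58-frame gap: 58 ÷ (24/1001) = 29029/12 s.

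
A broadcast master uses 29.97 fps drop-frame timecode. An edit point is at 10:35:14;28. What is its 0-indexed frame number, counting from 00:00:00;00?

Complete 10-minute blocks: 63, each 17982 frames → 1132866.
Remaining 5 whole minutes in the current block: 1800 + 4 × 1798 = 8992 frames.
Within the current minute: 14 × 30 + 28 − 2 = 446 (labels ;00/;01 skipped at this minute). Total = 1132866 + 8992 + 446 = 1142304.

1142304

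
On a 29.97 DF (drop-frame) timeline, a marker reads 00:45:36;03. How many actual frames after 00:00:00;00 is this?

As if non-drop at 30 labels/s: (0 × 3600 + 45 × 60 + 36) × 30 + 3 = 82083.
Minute boundaries passed: 45; those not divisible by 10: 45 − 4 = 41; dropped labels = 2 × 41 = 82.
Actual frame index = 82083 − 82 = 82001.

82001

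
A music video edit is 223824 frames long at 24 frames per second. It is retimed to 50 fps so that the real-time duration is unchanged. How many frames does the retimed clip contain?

466300 frames

Target frames = source frames × (target rate / source rate) = 223824 × (50)/(24) = 223824 × 25/12 = 466300.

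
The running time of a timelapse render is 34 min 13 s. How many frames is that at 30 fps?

61590 frames

34 min 13 s = 2053 s.
Frames = 2053 × 30 = 61590.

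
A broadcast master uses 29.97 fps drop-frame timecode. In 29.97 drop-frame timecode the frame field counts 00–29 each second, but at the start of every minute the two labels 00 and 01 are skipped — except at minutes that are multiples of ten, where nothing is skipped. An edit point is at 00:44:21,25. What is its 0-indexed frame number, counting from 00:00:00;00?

As if non-drop at 30 labels/s: (0 × 3600 + 44 × 60 + 21) × 30 + 25 = 79855.
Minute boundaries passed: 44; those not divisible by 10: 44 − 4 = 40; dropped labels = 2 × 40 = 80.
Actual frame index = 79855 − 80 = 79775.

79775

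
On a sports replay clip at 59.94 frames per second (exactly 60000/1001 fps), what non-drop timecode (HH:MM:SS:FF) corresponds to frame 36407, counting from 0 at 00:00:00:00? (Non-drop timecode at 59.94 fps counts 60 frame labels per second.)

36407 ÷ 60 = 606 full seconds, remainder 47 frames.
606 s = 0 h 10 min 6 s.
Timecode: 00:10:06:47.

00:10:06:47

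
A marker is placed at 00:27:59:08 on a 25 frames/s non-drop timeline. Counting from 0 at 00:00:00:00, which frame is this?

frame 41983

Total seconds to the label: (0 × 3600 + 27 × 60 + 59) = 1679.
Frame index = 1679 × 25 + 8 = 41983.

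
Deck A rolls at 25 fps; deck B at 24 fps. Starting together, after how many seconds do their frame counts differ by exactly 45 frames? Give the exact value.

The gap grows by |24 − 25| = 1 frame per second.
Time for a 45-frame gap: 45 ÷ (1) = 45 s.

45 seconds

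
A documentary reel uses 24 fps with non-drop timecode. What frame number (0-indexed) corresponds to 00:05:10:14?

Total seconds to the label: (0 × 3600 + 5 × 60 + 10) = 310.
Frame index = 310 × 24 + 14 = 7454.

7454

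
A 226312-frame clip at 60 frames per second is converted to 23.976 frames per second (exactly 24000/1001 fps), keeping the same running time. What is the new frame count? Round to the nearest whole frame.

90434 frames

Frames at target rate = 226312 × (24000/1001) / (60) = 90524800/1001 ≈ 90434.366.
Nearest whole frame: 90434.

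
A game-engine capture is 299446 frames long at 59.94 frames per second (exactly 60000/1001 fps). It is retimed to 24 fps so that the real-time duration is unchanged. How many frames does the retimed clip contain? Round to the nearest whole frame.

Frames at target rate = 299446 × (24) / (60000/1001) = 149872723/1250 ≈ 119898.178.
Nearest whole frame: 119898.

119898 frames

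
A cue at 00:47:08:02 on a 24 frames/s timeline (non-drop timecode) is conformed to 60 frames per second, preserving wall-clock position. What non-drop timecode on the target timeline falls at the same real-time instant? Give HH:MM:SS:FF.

Source frame index: (0×3600 + 47×60 + 8) × 24 + 2 = 67874.
Real time: 67874 / (24) = 33937/12 s.
Target frame: (33937/12) × (60) = 169685.
At 60 labels/s: frame 169685 → 00:47:08:05.

00:47:08:05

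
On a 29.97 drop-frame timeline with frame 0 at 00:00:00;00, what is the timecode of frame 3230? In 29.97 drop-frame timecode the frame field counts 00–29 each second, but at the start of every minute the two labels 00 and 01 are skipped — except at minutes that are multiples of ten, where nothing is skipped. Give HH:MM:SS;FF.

00:01:47;22

Each 10-minute DF block holds 10 × 60 × 30 − 9 × 2 = 17982 frames. 3230 ÷ 17982 → 0 full blocks, remainder 3230.
Within the partial block the first minute is 1800 frames and each further minute 1798, so 1 further minute boundary passed. Total skipped labels = 18 × 0 + 2 × 1 = 2.
Non-drop label index = 3230 + 2 = 3232; at 30 labels/s that is 00:01:47:22, i.e. DF 00:01:47;22.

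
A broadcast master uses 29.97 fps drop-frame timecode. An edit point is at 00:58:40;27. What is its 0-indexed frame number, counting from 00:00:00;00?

As if non-drop at 30 labels/s: (0 × 3600 + 58 × 60 + 40) × 30 + 27 = 105627.
Minute boundaries passed: 58; those not divisible by 10: 58 − 5 = 53; dropped labels = 2 × 53 = 106.
Actual frame index = 105627 − 106 = 105521.

105521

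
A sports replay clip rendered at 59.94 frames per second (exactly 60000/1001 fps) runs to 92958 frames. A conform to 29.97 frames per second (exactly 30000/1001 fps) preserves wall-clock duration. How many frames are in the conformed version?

Target frames = source frames × (target rate / source rate) = 92958 × (30000/1001)/(60000/1001) = 92958 × 1/2 = 46479.

46479 frames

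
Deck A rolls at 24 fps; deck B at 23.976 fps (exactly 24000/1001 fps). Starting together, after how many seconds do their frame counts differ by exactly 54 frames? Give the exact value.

2252.25 seconds

The gap grows by |24000/1001 − 24| = 24/1001 frames per second.
Time for a 54-frame gap: 54 ÷ (24/1001) = 2252.25 s.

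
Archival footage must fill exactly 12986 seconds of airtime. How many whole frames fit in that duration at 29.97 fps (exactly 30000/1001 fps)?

389190 frames

Frames = 12986 × 30000/1001 = 389580000/1001 ≈ 389190.8092.
Complete frames: 389190.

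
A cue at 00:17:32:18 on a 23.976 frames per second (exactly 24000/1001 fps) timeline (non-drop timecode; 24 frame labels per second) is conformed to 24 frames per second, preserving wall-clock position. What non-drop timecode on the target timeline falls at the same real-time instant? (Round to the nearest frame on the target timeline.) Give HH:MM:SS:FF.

Source frame index: (0×3600 + 17×60 + 32) × 24 + 18 = 25266.
Real time: 25266 / (24000/1001) = 4215211/4000 s.
Target frame: (4215211/4000) × (24) = 12645633/500 ≈ 25291.266 → 25291.
At 24 labels/s: frame 25291 → 00:17:33:19.

00:17:33:19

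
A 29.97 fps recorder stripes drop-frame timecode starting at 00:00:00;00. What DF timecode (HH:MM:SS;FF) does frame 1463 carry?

00:00:48;23

Ten DF minutes hold 17982 frames, so frame 1463 lies in block 0 (frames 0–17981) with 1463 frames into that block.
The block's first minute is 1800 frames and the rest 1798 each; 1463 frames reaches minute 0, so 0 × 18 + 0 × 2 = 0 labels have been skipped so far.
Adding those back, label number 1463 + 0 = 1463 at 30 labels/s is 48 s + 23 f = 0 h 0 min 48 s frame 23, i.e. 00:00:48;23.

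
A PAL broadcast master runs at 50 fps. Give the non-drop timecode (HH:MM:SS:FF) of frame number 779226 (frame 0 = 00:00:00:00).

04:19:44:26

779226 ÷ 50 = 15584 full seconds, remainder 26 frames.
15584 s = 4 h 19 min 44 s.
Timecode: 04:19:44:26.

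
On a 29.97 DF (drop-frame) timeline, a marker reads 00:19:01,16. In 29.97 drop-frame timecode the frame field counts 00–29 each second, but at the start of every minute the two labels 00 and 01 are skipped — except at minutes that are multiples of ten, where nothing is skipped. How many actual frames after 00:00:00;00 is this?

34210

As if non-drop at 30 labels/s: (0 × 3600 + 19 × 60 + 1) × 30 + 16 = 34246.
Minute boundaries passed: 19; those not divisible by 10: 19 − 1 = 18; dropped labels = 2 × 18 = 36.
Actual frame index = 34246 − 36 = 34210.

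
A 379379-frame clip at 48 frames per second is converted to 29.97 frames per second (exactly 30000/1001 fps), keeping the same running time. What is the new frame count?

236875 frames

Target frames = source frames × (target rate / source rate) = 379379 × (30000/1001)/(48) = 379379 × 625/1001 = 236875.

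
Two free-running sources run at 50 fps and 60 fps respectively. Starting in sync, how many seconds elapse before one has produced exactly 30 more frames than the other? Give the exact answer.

3 seconds

The gap grows by |60 − 50| = 10 frames per second.
Time for a 30-frame gap: 30 ÷ (10) = 3 s.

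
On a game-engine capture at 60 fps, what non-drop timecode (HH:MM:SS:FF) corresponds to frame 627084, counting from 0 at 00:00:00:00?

627084 ÷ 60 = 10451 full seconds, remainder 24 frames.
10451 s = 2 h 54 min 11 s.
Timecode: 02:54:11:24.

02:54:11:24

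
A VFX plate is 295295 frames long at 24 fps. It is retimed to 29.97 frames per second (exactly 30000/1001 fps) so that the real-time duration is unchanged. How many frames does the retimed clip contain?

Target frames = source frames × (target rate / source rate) = 295295 × (30000/1001)/(24) = 295295 × 1250/1001 = 368750.

368750 frames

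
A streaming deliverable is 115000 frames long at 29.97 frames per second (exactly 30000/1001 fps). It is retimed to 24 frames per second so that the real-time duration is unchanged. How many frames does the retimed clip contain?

92092 frames

Target frames = source frames × (target rate / source rate) = 115000 × (24)/(30000/1001) = 115000 × 1001/1250 = 92092.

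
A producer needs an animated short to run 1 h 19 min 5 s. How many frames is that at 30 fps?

1 h 19 min 5 s = 4745 s.
Frames = 4745 × 30 = 142350.

142350 frames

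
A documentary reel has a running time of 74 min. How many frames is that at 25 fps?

74 min = 4440 s.
Frames = 4440 × 25 = 111000.

111000 frames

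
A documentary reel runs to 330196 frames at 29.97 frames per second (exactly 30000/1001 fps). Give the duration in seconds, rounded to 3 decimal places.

11017.540 seconds

Running time = 330196 × 1001/30000 = 82631549/7500 s ≈ 11017.540 s.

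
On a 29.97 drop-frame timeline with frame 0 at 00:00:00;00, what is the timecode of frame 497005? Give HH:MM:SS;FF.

Each 10-minute DF block holds 10 × 60 × 30 − 9 × 2 = 17982 frames. 497005 ÷ 17982 → 27 full blocks, remainder 11491.
Within the partial block the first minute is 1800 frames and each further minute 1798, so 6 further minute boundaries passed. Total skipped labels = 18 × 27 + 2 × 6 = 498.
Non-drop label index = 497005 + 498 = 497503; at 30 labels/s that is 04:36:23:13, i.e. DF 04:36:23;13.

04:36:23;13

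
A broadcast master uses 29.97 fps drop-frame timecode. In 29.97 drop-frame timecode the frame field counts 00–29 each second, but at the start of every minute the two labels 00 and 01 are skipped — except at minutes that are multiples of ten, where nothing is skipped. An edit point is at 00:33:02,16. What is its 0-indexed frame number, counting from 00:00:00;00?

As if non-drop at 30 labels/s: (0 × 3600 + 33 × 60 + 2) × 30 + 16 = 59476.
Minute boundaries passed: 33; those not divisible by 10: 33 − 3 = 30; dropped labels = 2 × 30 = 60.
Actual frame index = 59476 − 60 = 59416.

59416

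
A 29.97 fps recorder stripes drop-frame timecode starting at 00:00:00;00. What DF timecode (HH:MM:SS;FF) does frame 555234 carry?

05:08:46;10

Each 10-minute DF block holds 10 × 60 × 30 − 9 × 2 = 17982 frames. 555234 ÷ 17982 → 30 full blocks, remainder 15774.
Within the partial block the first minute is 1800 frames and each further minute 1798, so 8 further minute boundaries passed. Total skipped labels = 18 × 30 + 2 × 8 = 556.
Non-drop label index = 555234 + 556 = 555790; at 30 labels/s that is 05:08:46:10, i.e. DF 05:08:46;10.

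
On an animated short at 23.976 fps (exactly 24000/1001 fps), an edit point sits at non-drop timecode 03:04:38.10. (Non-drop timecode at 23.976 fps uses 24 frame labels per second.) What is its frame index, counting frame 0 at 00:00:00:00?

Total seconds to the label: (3 × 3600 + 4 × 60 + 38) = 11078.
Frame index = 11078 × 24 + 10 = 265882.

265882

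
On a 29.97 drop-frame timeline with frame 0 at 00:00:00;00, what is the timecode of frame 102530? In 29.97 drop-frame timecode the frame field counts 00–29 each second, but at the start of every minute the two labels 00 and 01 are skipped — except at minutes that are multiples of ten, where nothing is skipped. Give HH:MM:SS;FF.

Each 10-minute DF block holds 10 × 60 × 30 − 9 × 2 = 17982 frames. 102530 ÷ 17982 → 5 full blocks, remainder 12620.
Within the partial block the first minute is 1800 frames and each further minute 1798, so 7 further minute boundaries passed. Total skipped labels = 18 × 5 + 2 × 7 = 104.
Non-drop label index = 102530 + 104 = 102634; at 30 labels/s that is 00:57:01:04, i.e. DF 00:57:01;04.

00:57:01;04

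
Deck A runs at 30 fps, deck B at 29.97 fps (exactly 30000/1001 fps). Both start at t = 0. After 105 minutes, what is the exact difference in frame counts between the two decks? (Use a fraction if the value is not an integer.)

27000/143 frames

105 min = 6300 s.
A emits 30 × 6300 = 189000 frames; B emits 30000/1001 × 6300 = 27000000/143.
Difference = 27000/143 frames (≈ 188.8112); B is behind A.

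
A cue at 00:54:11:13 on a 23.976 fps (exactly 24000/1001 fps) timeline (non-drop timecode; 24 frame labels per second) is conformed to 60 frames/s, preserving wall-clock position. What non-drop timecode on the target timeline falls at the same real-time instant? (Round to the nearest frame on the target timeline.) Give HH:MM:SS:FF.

00:54:14:48

Source frame index: (0×3600 + 54×60 + 11) × 24 + 13 = 78037.
Real time: 78037 / (24000/1001) = 78115037/24000 s.
Target frame: (78115037/24000) × (60) = 78115037/400 ≈ 195287.592 → 195288.
At 60 labels/s: frame 195288 → 00:54:14:48.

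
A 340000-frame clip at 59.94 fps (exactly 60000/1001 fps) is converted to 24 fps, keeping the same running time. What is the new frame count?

Target frames = source frames × (target rate / source rate) = 340000 × (24)/(60000/1001) = 340000 × 1001/2500 = 136136.

136136 frames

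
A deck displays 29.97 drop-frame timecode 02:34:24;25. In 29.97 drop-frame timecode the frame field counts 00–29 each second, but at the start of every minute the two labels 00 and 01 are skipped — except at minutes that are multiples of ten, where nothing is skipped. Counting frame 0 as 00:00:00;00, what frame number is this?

As if non-drop at 30 labels/s: (2 × 3600 + 34 × 60 + 24) × 30 + 25 = 277945.
Minute boundaries passed: 154; those not divisible by 10: 154 − 15 = 139; dropped labels = 2 × 139 = 278.
Actual frame index = 277945 − 278 = 277667.

277667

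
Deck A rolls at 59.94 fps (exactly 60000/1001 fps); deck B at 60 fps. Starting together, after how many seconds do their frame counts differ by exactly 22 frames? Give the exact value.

11011/30 seconds

The gap grows by |60 − 60000/1001| = 60/1001 frames per second.
Time for a 22-frame gap: 22 ÷ (60/1001) = 11011/30 s.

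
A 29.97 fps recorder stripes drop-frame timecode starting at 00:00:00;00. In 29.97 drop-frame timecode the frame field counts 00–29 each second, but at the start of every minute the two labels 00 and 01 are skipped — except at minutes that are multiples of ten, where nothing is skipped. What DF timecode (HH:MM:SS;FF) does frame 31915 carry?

00:17:44;27

Ten DF minutes hold 17982 frames, so frame 31915 lies in block 1 (frames 17982–35963) with 13933 frames into that block.
The block's first minute is 1800 frames and the rest 1798 each; 13933 frames reaches minute 7, so 1 × 18 + 7 × 2 = 32 labels have been skipped so far.
Adding those back, label number 31915 + 32 = 31947 at 30 labels/s is 1064 s + 27 f = 0 h 17 min 44 s frame 27, i.e. 00:17:44;27.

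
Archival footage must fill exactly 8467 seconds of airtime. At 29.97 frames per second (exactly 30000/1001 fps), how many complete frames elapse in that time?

253756 frames

Frames = 8467 × 30000/1001 = 254010000/1001 ≈ 253756.2438.
Complete frames: 253756.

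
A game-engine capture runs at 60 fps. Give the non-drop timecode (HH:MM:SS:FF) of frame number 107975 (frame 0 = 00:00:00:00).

107975 ÷ 60 = 1799 full seconds, remainder 35 frames.
1799 s = 0 h 29 min 59 s.
Timecode: 00:29:59:35.

00:29:59:35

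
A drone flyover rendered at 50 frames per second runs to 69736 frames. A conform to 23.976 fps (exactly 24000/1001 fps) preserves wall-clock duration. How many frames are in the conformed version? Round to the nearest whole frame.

33440 frames

Frames at target rate = 69736 × (24000/1001) / (50) = 33473280/1001 ≈ 33439.840.
Nearest whole frame: 33440.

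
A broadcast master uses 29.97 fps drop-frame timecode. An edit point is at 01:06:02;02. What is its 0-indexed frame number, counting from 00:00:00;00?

Complete 10-minute blocks: 6, each 17982 frames → 107892.
Remaining 6 whole minutes in the current block: 1800 + 5 × 1798 = 10790 frames.
Within the current minute: 2 × 30 + 2 − 2 = 60 (labels ;00/;01 skipped at this minute). Total = 107892 + 10790 + 60 = 118742.

118742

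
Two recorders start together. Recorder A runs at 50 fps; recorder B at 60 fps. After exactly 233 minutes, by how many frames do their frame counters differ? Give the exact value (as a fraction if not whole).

233 min = 13980 s.
A emits 50 × 13980 = 699000 frames; B emits 60 × 13980 = 838800.
Difference = 139800 frames; B is ahead of A.

139800 frames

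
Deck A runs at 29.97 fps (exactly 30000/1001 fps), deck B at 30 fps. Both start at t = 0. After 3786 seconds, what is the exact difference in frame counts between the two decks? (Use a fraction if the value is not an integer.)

A emits 30000/1001 × 3786 = 113580000/1001 frames; B emits 30 × 3786 = 113580.
Difference = 113580/1001 frames (≈ 113.4665); B is ahead of A.

113580/1001 frames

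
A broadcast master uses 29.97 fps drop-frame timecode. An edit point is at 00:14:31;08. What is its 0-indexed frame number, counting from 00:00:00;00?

As if non-drop at 30 labels/s: (0 × 3600 + 14 × 60 + 31) × 30 + 8 = 26138.
Minute boundaries passed: 14; those not divisible by 10: 14 − 1 = 13; dropped labels = 2 × 13 = 26.
Actual frame index = 26138 − 26 = 26112.

26112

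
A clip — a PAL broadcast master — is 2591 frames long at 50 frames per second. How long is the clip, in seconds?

51.82 seconds

Running time = 2591 / (50) = 51.82 s.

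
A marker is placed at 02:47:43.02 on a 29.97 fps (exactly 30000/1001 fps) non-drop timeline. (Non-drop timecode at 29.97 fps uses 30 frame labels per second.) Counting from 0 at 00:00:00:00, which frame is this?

frame 301892

Total seconds to the label: (2 × 3600 + 47 × 60 + 43) = 10063.
Frame index = 10063 × 30 + 2 = 301892.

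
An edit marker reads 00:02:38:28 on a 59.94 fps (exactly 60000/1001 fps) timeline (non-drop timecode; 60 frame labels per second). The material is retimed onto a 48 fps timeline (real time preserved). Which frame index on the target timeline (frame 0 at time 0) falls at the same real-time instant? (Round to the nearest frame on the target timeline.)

frame 7614

Source frame index: (0×3600 + 2×60 + 38) × 60 + 28 = 9508.
Real time: 9508 / (60000/1001) = 2379377/15000 s.
Target frame: (2379377/15000) × (48) = 4758754/625 ≈ 7614.006 → 7614.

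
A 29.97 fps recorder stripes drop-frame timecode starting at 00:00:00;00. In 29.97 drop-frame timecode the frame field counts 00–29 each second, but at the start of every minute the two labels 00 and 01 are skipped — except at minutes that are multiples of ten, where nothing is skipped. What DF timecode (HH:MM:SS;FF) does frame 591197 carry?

Each 10-minute DF block holds 10 × 60 × 30 − 9 × 2 = 17982 frames. 591197 ÷ 17982 → 32 full blocks, remainder 15773.
Within the partial block the first minute is 1800 frames and each further minute 1798, so 8 further minute boundaries passed. Total skipped labels = 18 × 32 + 2 × 8 = 592.
Non-drop label index = 591197 + 592 = 591789; at 30 labels/s that is 05:28:46:09, i.e. DF 05:28:46;09.

05:28:46;09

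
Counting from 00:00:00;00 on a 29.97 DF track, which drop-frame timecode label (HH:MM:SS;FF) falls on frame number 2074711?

19:13:46;07

Ten DF minutes hold 17982 frames, so frame 2074711 lies in block 115 (frames 2067930–2085911) with 6781 frames into that block.
The block's first minute is 1800 frames and the rest 1798 each; 6781 frames reaches minute 3, so 115 × 18 + 3 × 2 = 2076 labels have been skipped so far.
Adding those back, label number 2074711 + 2076 = 2076787 at 30 labels/s is 69226 s + 7 f = 19 h 13 min 46 s frame 7, i.e. 19:13:46;07.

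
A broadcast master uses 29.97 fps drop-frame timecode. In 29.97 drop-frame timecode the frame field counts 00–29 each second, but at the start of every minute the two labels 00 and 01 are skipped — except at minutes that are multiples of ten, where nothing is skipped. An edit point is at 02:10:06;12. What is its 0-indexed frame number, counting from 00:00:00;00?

233958

Complete 10-minute blocks: 13, each 17982 frames → 233766.
Remaining 0 whole minutes in the current block: 0 frames.
Within the current minute: 6 × 30 + 12 = 192. Total = 233766 + 0 + 192 = 233958.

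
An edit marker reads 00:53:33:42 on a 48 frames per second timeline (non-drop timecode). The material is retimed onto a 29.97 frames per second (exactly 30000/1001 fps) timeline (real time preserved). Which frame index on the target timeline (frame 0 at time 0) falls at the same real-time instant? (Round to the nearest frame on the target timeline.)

Source frame index: (0×3600 + 53×60 + 33) × 48 + 42 = 154266.
Real time: 154266 / (48) = 25711/8 s.
Target frame: (25711/8) × (30000/1001) = 13773750/143 ≈ 96319.930 → 96320.

frame 96320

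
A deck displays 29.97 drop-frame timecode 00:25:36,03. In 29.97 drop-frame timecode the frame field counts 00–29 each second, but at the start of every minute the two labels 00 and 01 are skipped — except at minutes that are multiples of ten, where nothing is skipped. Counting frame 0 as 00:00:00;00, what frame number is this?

Complete 10-minute blocks: 2, each 17982 frames → 35964.
Remaining 5 whole minutes in the current block: 1800 + 4 × 1798 = 8992 frames.
Within the current minute: 36 × 30 + 3 − 2 = 1081 (labels ;00/;01 skipped at this minute). Total = 35964 + 8992 + 1081 = 46037.

46037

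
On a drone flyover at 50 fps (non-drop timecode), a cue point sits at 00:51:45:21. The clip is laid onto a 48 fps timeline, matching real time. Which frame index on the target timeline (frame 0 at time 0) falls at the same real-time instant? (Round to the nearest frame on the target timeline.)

frame 149060

Source frame index: (0×3600 + 51×60 + 45) × 50 + 21 = 155271.
Real time: 155271 / (50) = 155271/50 s.
Target frame: (155271/50) × (48) = 3726504/25 ≈ 149060.160 → 149060.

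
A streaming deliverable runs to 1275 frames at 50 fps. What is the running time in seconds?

Running time = 1275 / (50) = 25.5 s.

25.5 seconds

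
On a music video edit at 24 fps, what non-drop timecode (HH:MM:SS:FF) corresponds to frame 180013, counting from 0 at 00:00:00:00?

180013 ÷ 24 = 7500 full seconds, remainder 13 frames.
7500 s = 2 h 5 min 0 s.
Timecode: 02:05:00:13.

02:05:00:13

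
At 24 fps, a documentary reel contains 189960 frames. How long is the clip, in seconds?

7915 seconds

Running time = 189960 / (24) = 7915 s.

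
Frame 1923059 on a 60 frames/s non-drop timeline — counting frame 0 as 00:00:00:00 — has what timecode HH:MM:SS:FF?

1923059 ÷ 60 = 32050 full seconds, remainder 59 frames.
32050 s = 8 h 54 min 10 s.
Timecode: 08:54:10:59.

08:54:10:59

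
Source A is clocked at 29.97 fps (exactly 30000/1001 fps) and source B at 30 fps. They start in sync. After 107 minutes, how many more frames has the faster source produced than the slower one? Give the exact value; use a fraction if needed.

107 min = 6420 s.
A emits 30000/1001 × 6420 = 192600000/1001 frames; B emits 30 × 6420 = 192600.
Difference = 192600/1001 frames (≈ 192.4076); B is ahead of A.

192600/1001 frames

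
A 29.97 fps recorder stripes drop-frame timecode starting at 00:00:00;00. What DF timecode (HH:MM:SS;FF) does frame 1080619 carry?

Each 10-minute DF block holds 10 × 60 × 30 − 9 × 2 = 17982 frames. 1080619 ÷ 17982 → 60 full blocks, remainder 1699.
Within the partial block the first minute is 1800 frames and each further minute 1798, so 0 further minute boundaries passed. Total skipped labels = 18 × 60 + 2 × 0 = 1080.
Non-drop label index = 1080619 + 1080 = 1081699; at 30 labels/s that is 10:00:56:19, i.e. DF 10:00:56;19.

10:00:56;19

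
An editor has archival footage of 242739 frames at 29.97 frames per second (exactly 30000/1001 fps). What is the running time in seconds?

Running time = 242739 / (30000/1001) = 8099.3913 s.

8099.3913 seconds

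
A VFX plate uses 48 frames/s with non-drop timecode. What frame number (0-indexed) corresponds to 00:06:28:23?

Total seconds to the label: (0 × 3600 + 6 × 60 + 28) = 388.
Frame index = 388 × 48 + 23 = 18647.

18647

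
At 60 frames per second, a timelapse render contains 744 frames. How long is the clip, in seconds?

Running time = 744 / (60) = 12.4 s.

12.4 seconds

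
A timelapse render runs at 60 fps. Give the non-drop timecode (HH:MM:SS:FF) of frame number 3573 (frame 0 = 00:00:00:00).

3573 ÷ 60 = 59 full seconds, remainder 33 frames.
59 s = 0 h 0 min 59 s.
Timecode: 00:00:59:33.

00:00:59:33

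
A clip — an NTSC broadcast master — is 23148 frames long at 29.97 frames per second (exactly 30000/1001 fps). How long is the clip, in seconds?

Running time = 23148 / (30000/1001) = 772.3716 s.

772.3716 seconds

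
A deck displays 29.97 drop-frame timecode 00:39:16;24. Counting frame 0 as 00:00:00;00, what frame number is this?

As if non-drop at 30 labels/s: (0 × 3600 + 39 × 60 + 16) × 30 + 24 = 70704.
Minute boundaries passed: 39; those not divisible by 10: 39 − 3 = 36; dropped labels = 2 × 36 = 72.
Actual frame index = 70704 − 72 = 70632.

70632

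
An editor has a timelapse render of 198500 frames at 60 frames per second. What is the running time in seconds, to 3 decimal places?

3308.333 seconds

Running time = 198500 × 1/60 = 9925/3 s ≈ 3308.333 s.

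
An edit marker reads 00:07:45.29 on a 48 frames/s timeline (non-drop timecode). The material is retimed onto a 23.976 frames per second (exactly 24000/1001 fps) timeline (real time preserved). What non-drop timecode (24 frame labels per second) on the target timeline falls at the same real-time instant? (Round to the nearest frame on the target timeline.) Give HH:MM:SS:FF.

00:07:45:03

Source frame index: (0×3600 + 7×60 + 45) × 48 + 29 = 22349.
Real time: 22349 / (48) = 22349/48 s.
Target frame: (22349/48) × (24000/1001) = 11174500/1001 ≈ 11163.337 → 11163.
At 24 labels/s: frame 11163 → 00:07:45:03.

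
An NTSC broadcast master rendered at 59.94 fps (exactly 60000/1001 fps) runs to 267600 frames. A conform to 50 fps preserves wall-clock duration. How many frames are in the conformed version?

223223 frames

Target frames = source frames × (target rate / source rate) = 267600 × (50)/(60000/1001) = 267600 × 1001/1200 = 223223.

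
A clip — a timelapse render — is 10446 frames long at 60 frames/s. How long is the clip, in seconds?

174.1 seconds

Running time = 10446 / (60) = 174.1 s.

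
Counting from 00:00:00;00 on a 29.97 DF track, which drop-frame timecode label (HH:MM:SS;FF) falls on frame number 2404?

Ten DF minutes hold 17982 frames, so frame 2404 lies in block 0 (frames 0–17981) with 2404 frames into that block.
The block's first minute is 1800 frames and the rest 1798 each; 2404 frames reaches minute 1, so 0 × 18 + 1 × 2 = 2 labels have been skipped so far.
Adding those back, label number 2404 + 2 = 2406 at 30 labels/s is 80 s + 6 f = 0 h 1 min 20 s frame 6, i.e. 00:01:20;06.

00:01:20;06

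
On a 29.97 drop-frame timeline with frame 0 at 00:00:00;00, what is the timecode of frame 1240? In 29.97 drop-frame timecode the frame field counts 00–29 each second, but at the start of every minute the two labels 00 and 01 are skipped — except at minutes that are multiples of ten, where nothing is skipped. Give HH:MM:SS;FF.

Ten DF minutes hold 17982 frames, so frame 1240 lies in block 0 (frames 0–17981) with 1240 frames into that block.
The block's first minute is 1800 frames and the rest 1798 each; 1240 frames reaches minute 0, so 0 × 18 + 0 × 2 = 0 labels have been skipped so far.
Adding those back, label number 1240 + 0 = 1240 at 30 labels/s is 41 s + 10 f = 0 h 0 min 41 s frame 10, i.e. 00:00:41;10.

00:00:41;10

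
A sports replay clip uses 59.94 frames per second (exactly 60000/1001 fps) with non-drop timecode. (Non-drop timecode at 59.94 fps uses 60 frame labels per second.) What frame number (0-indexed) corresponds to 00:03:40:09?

Total seconds to the label: (0 × 3600 + 3 × 60 + 40) = 220.
Frame index = 220 × 60 + 9 = 13209.

13209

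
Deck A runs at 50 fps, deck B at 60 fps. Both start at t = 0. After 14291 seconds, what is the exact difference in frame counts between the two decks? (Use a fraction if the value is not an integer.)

142910 frames

A emits 50 × 14291 = 714550 frames; B emits 60 × 14291 = 857460.
Difference = 142910 frames; B is ahead of A.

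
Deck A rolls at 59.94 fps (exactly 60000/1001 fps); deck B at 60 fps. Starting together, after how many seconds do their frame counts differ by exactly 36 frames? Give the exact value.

The gap grows by |60 − 60000/1001| = 60/1001 frames per second.
Time for a 36-frame gap: 36 ÷ (60/1001) = 600.6 s.

600.6 seconds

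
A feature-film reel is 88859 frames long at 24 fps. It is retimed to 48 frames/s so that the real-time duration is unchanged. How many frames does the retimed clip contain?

177718 frames

Target frames = source frames × (target rate / source rate) = 88859 × (48)/(24) = 88859 × 2 = 177718.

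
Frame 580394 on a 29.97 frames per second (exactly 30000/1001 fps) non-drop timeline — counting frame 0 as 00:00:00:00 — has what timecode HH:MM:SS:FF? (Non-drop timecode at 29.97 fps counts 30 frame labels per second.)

05:22:26:14

580394 ÷ 30 = 19346 full seconds, remainder 14 frames.
19346 s = 5 h 22 min 26 s.
Timecode: 05:22:26:14.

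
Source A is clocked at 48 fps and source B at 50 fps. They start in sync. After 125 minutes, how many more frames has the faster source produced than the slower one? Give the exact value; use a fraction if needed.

15000 frames

125 min = 7500 s.
A emits 48 × 7500 = 360000 frames; B emits 50 × 7500 = 375000.
Difference = 15000 frames; B is ahead of A.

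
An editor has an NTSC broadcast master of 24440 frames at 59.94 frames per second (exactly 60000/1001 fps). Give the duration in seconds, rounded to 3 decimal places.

Running time = 24440 × 1001/60000 = 611611/1500 s ≈ 407.741 s.

407.741 seconds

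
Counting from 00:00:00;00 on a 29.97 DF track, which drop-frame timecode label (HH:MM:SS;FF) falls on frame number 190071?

Ten DF minutes hold 17982 frames, so frame 190071 lies in block 10 (frames 179820–197801) with 10251 frames into that block.
The block's first minute is 1800 frames and the rest 1798 each; 10251 frames reaches minute 5, so 10 × 18 + 5 × 2 = 190 labels have been skipped so far.
Adding those back, label number 190071 + 190 = 190261 at 30 labels/s is 6342 s + 1 f = 1 h 45 min 42 s frame 1, i.e. 01:45:42;01.

01:45:42;01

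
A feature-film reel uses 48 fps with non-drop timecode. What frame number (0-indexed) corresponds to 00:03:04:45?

Total seconds to the label: (0 × 3600 + 3 × 60 + 4) = 184.
Frame index = 184 × 48 + 45 = 8877.

frame 8877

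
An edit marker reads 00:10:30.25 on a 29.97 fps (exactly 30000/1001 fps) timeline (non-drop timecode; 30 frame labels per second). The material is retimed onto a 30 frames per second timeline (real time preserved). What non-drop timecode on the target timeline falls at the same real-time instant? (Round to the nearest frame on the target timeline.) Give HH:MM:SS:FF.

Source frame index: (0×3600 + 10×60 + 30) × 30 + 25 = 18925.
Real time: 18925 / (30000/1001) = 757757/1200 s.
Target frame: (757757/1200) × (30) = 757757/40 ≈ 18943.925 → 18944.
At 30 labels/s: frame 18944 → 00:10:31:14.

00:10:31:14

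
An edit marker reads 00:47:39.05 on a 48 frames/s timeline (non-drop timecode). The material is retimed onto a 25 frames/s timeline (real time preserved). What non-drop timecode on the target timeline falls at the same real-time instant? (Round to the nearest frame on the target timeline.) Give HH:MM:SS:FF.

Source frame index: (0×3600 + 47×60 + 39) × 48 + 5 = 137237.
Real time: 137237 / (48) = 137237/48 s.
Target frame: (137237/48) × (25) = 3430925/48 ≈ 71477.604 → 71478.
At 25 labels/s: frame 71478 → 00:47:39:03.

00:47:39:03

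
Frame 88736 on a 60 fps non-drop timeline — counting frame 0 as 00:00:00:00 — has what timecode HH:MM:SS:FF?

00:24:38:56

88736 ÷ 60 = 1478 full seconds, remainder 56 frames.
1478 s = 0 h 24 min 38 s.
Timecode: 00:24:38:56.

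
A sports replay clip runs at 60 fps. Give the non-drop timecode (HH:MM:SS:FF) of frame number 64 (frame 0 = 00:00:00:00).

00:00:01:04

64 ÷ 60 = 1 full seconds, remainder 4 frames.
1 s = 0 h 0 min 1 s.
Timecode: 00:00:01:04.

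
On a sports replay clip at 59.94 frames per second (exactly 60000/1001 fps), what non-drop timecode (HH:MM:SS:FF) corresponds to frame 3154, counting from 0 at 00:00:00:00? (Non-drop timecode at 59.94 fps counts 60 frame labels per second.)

00:00:52:34

3154 ÷ 60 = 52 full seconds, remainder 34 frames.
52 s = 0 h 0 min 52 s.
Timecode: 00:00:52:34.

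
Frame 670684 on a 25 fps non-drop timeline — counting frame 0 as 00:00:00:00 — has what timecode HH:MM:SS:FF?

670684 ÷ 25 = 26827 full seconds, remainder 9 frames.
26827 s = 7 h 27 min 7 s.
Timecode: 07:27:07:09.

07:27:07:09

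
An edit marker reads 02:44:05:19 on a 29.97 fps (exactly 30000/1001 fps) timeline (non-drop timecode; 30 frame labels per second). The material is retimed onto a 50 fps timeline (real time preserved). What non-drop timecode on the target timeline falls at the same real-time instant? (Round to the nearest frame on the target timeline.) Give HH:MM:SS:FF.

02:44:15:24

Source frame index: (2×3600 + 44×60 + 5) × 30 + 19 = 295369.
Real time: 295369 / (30000/1001) = 295664369/30000 s.
Target frame: (295664369/30000) × (50) = 295664369/600 ≈ 492773.948 → 492774.
At 50 labels/s: frame 492774 → 02:44:15:24.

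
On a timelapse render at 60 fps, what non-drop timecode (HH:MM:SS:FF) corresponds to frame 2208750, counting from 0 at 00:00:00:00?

10:13:32:30

2208750 ÷ 60 = 36812 full seconds, remainder 30 frames.
36812 s = 10 h 13 min 32 s.
Timecode: 10:13:32:30.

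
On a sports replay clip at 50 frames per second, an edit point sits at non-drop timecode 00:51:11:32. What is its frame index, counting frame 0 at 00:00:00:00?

frame 153582

Total seconds to the label: (0 × 3600 + 51 × 60 + 11) = 3071.
Frame index = 3071 × 50 + 32 = 153582.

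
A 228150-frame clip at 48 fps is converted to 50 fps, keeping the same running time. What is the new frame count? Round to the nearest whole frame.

237656 frames

Frames at target rate = 228150 × (50) / (48) = 950625/4 ≈ 237656.250.
Nearest whole frame: 237656.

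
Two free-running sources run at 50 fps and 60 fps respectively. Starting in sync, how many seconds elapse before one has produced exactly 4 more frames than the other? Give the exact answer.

The gap grows by |60 − 50| = 10 frames per second.
Time for a 4-frame gap: 4 ÷ (10) = 0.4 s.

0.4 seconds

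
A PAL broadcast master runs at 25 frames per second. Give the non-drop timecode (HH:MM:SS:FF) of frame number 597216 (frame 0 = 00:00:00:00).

597216 ÷ 25 = 23888 full seconds, remainder 16 frames.
23888 s = 6 h 38 min 8 s.
Timecode: 06:38:08:16.

06:38:08:16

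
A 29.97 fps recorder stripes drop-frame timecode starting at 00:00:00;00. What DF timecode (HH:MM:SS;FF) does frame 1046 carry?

00:00:34;26

Each 10-minute DF block holds 10 × 60 × 30 − 9 × 2 = 17982 frames. 1046 ÷ 17982 → 0 full blocks, remainder 1046.
Within the partial block the first minute is 1800 frames and each further minute 1798, so 0 further minute boundaries passed. Total skipped labels = 18 × 0 + 2 × 0 = 0.
Non-drop label index = 1046 + 0 = 1046; at 30 labels/s that is 00:00:34:26, i.e. DF 00:00:34;26.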